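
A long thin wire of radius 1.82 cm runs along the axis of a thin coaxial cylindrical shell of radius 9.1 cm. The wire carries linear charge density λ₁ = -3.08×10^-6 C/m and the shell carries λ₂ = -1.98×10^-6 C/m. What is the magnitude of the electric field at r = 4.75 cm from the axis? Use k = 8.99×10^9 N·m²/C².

E ≈ 1.17×10^6 V/m

By cylindrical symmetry E is radial; use a coaxial Gaussian cylinder of radius 4.75 cm and length L (between the conductors, 1.82 cm < r < 9.1 cm).
Only the inner wire is enclosed; the outer shell contributes nothing inside itself. λ_enc = λ₁ = -3.08×10^-6 C/m.
Since E is radial and uniform over the curved surface, Φ = E·2πrL = Q_enc/ε₀ = λ_enc L/ε₀.
E = 2k|λ_enc|/r = 2(8.99×10^9)(3.08×10^-6)/(0.0475) = 1.17×10^6 N/C.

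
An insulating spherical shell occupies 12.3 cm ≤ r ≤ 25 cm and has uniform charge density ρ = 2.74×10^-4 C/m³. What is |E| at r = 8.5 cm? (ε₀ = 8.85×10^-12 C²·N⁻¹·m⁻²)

Take a concentric spherical Gaussian surface of radius r = 8.5 cm (r < 12.3 cm, inside the empty cavity).
No charge is enclosed, so by Gauss's law E·4πr² = 0 ⇒ E = 0.

E = 0 (no enclosed charge)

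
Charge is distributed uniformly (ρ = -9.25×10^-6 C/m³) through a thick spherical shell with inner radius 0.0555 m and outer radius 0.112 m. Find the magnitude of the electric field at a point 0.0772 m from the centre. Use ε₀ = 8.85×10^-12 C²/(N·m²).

Take a concentric spherical Gaussian surface of radius r = 0.0772 m (within the shell material, 0.0555 m < r < 0.112 m).
Only the shell between 0.0555 m and r is enclosed: Q_enc = ρ·(4π/3)(r³ − a³) = (-9.25e-6)·(4π/3)·((0.0772)³ − (0.0555)³) = -1.12×10^-8 C.
By Gauss's law, ∮E·dA = E·4πr² = Q_enc/ε₀.
E = |Q_enc|/(4πε₀r²) = (1.12e-8)/(4π·8.85×10^-12·(0.0772)²) = 1.69×10^4 N/C.

|E| = 1.69×10^4 N/C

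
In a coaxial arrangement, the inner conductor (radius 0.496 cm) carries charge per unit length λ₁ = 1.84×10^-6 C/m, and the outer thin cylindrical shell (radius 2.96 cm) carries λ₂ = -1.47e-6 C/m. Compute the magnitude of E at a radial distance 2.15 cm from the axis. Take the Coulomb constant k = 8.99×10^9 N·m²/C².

1.54×10^6 V/m

Coaxial Gaussian cylinder, radius r = 2.15 cm, length L (between the conductors, 0.496 cm < r < 2.96 cm).
The shell at 2.96 cm lies outside the Gaussian surface, so λ_enc = λ₁ = 1.84×10^-6 C/m.
By Gauss's law (flux through the curved wall only), E·2πrL = λ_enc L/ε₀.
E = 2k|λ_enc|/r = 2(8.99×10^9)(1.84×10^-6)/(0.0215) = 1.54e6 N/C.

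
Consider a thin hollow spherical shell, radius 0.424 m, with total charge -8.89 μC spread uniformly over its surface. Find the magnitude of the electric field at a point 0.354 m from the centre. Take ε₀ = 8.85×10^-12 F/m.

E = 0

Symmetry ⇒ E = E(r) r̂. Gaussian sphere of radius r = 0.354 m (inside the shell, r < 0.424 m).
No charge lies within this surface, so Q_enc = 0 and Gauss's law gives E·4πr² = 0 ⇒ E = 0.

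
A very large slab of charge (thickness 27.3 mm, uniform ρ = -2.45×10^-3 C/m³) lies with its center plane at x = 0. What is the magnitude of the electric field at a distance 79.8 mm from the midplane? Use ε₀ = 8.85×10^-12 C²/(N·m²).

|E| ≈ 3.78e6 N/C

The point |x| = 79.8 mm lies outside the slab (half-thickness 0.01365 m). A symmetric pillbox spanning the full slab encloses Q_enc = ρ·d·A.
Flux = 2EA ⇒ E = |ρ|d/(2ε₀), independent of distance outside.
E = (2.45×10^-3)(0.0273)/(2·8.85×10^-12) = 3.78×10^6 N/C.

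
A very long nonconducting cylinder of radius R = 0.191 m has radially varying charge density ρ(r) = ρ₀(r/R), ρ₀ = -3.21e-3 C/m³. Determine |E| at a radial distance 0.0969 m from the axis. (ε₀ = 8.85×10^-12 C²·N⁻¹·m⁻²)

By cylindrical symmetry E is radial; use a coaxial Gaussian cylinder of radius 0.0969 m and length L (r < R).
Integrating ρ over the cross-section to radius r: λ_enc = (2πρ₀/R) ∫₀^r r'^2 dr' = 2πρ₀ r^3/(3·R) = -3.203×10^-5 C/m.
Gauss's law: E·2πrL = λ_enc L/ε₀.
E = |λ_enc|/(2πε₀r) = (3.203e-5)/(2π·8.85×10^-12·0.0969) = 5.94×10^6 N/C.

E ≈ 5.94×10^6 V/m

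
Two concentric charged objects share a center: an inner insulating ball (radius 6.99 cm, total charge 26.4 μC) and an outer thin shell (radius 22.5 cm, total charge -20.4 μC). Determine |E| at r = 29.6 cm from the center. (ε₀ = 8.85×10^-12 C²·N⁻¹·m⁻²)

Symmetry ⇒ E = E(r) r̂. Gaussian sphere of radius r = 29.6 cm (r > 22.5 cm, enclosing both).
Q_enc = (26.4 μC) + (-20.4 μC) = 6.00e-6 C.
Gauss's law: E·4πr² = Q_enc/ε₀.
E = |Q_enc|/(4πε₀r²) = (6.00e-6)/(4π·8.85×10^-12·(0.296)²) = 6.16e5 N/C.

6.16×10^5 N/C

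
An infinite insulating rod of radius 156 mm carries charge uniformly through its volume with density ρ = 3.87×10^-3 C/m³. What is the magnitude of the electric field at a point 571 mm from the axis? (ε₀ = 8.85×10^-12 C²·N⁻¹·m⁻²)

By cylindrical symmetry E is radial; use a coaxial Gaussian cylinder of radius 571 mm and length L (r > 156 mm, full cross-section enclosed).
λ_enc = ρ·πR² = (3.87e-3)π(0.156)² = 2.959e-4 C/m.
Applying ∮E·dA = Q_enc/ε₀ with the end caps contributing no flux:
E = |λ_enc|/(2πε₀r) = (2.959×10^-4)/(2π·8.85×10^-12·0.571) = 9.32×10^6 N/C.

E ≈ 9.32×10^6 N/C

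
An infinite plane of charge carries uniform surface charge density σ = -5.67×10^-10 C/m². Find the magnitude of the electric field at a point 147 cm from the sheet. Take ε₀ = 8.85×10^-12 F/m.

Choose a cylindrical pillbox piercing the sheet, end faces (area A) parallel to it.
Only the two end caps contribute flux: Φ = 2EA. With Q_enc = σA, Gauss's law gives E = |σ|/(2ε₀).
E = |σ|/(2ε₀) = (5.67e-10)/(2·8.85×10^-12) = 32 N/C.

E = 32 V/m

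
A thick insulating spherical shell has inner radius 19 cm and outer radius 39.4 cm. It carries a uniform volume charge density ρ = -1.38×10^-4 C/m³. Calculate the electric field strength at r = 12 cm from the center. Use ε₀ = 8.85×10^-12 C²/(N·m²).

Use a concentric Gaussian sphere at r = 12 cm (r < 19 cm, inside the empty cavity).
No charge is enclosed, so by Gauss's law E·4πr² = 0 ⇒ E = 0.

|E| = 0 N/C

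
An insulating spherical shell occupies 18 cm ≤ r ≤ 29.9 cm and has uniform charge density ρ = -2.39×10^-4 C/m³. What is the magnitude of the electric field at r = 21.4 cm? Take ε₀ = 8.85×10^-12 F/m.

Symmetry ⇒ E = E(r) r̂. Gaussian sphere of radius r = 21.4 cm (within the shell material, 18 cm < r < 29.9 cm).
Enclosed charge is the volume from a to r: Q_enc = (4π/3)ρ(r³ − a³) = -3.973e-6 C.
Since E is radial and uniform over the Gaussian sphere, Φ = E·4πr² = Q_enc/ε₀.
E = |Q_enc|/(4πε₀r²) = (3.973×10^-6)/(4π·8.85×10^-12·(0.214)²) = 7.80×10^5 N/C.

E ≈ 7.80e5 V/m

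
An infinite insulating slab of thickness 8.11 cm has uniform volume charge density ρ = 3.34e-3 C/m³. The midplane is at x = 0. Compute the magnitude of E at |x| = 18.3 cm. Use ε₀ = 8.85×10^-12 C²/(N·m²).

1.53e7 V/m

The point |x| = 18.3 cm lies outside the slab (half-thickness 0.04055 m). A symmetric pillbox spanning the full slab encloses Q_enc = ρ·d·A.
Flux = 2EA ⇒ E = |ρ|d/(2ε₀), independent of distance outside.
E = (3.34×10^-3)(0.0811)/(2·8.85×10^-12) = 1.53×10^7 N/C.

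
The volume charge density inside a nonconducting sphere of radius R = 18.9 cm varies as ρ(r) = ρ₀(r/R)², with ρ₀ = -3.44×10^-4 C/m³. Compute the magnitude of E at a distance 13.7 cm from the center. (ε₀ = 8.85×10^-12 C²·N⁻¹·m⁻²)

Symmetry ⇒ E = E(r) r̂. Gaussian sphere of radius r = 13.7 cm (r < R).
Q_enc = ∫₀^r ρ(r')·4πr'² dr' = (4πρ₀/R²) ∫₀^r r'^4 dr' = 4πρ₀ r^5/(5·R²) = -1.168×10^-6 C.
Applying ∮E·dA = Q_enc/ε₀ with Φ = E(4πr²):
E = |Q_enc|/(4πε₀r²) = (1.168×10^-6)/(4π·8.85×10^-12·(0.137)²) = 5.60×10^5 N/C.

5.60e5 N/C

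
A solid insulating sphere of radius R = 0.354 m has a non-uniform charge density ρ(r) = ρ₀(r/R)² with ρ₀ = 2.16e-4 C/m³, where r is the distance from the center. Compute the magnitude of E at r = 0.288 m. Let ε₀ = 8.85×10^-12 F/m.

By spherical symmetry E is radial; choose a Gaussian sphere of radius r = 0.288 m (r < R).
Q_enc = ∫₀^r ρ(r')·4πr'² dr' = (4πρ₀/R²) ∫₀^r r'^4 dr' = 4πρ₀ r^5/(5·R²) = 8.583e-6 C.
Gauss's law: E·4πr² = Q_enc/ε₀.
E = |Q_enc|/(4πε₀r²) = (8.583e-6)/(4π·8.85×10^-12·(0.288)²) = 9.30e5 N/C.

|E| ≈ 9.30×10^5 N/C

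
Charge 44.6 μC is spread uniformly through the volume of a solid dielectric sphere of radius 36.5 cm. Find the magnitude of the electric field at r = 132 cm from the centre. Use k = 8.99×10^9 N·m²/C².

Symmetry ⇒ E = E(r) r̂. Gaussian sphere of radius r = 132 cm (r > R, so the entire charge is enclosed).
Q_enc = 44.6 μC = 4.46×10^-5 C.
By Gauss's law, ∮E·dA = E·4πr² = Q_enc/ε₀.
E = k|Q_enc|/r² = (8.99×10^9)(4.46×10^-5)/(1.32)² = 2.30×10^5 N/C.

E ≈ 2.30×10^5 N/C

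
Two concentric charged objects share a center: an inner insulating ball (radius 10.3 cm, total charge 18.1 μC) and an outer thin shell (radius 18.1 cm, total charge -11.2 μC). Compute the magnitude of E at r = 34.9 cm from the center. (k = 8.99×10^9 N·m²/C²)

By spherical symmetry E is radial; choose a Gaussian sphere of radius r = 34.9 cm (r > 18.1 cm, enclosing both).
Q_enc = (18.1 μC) + (-11.2 μC) = 6.90×10^-6 C.
Since E is radial and uniform over the Gaussian sphere, Φ = E·4πr² = Q_enc/ε₀.
E = k|Q_enc|/r² = (8.99×10^9)(6.90e-6)/(0.349)² = 5.09e5 N/C.

5.09e5 V/m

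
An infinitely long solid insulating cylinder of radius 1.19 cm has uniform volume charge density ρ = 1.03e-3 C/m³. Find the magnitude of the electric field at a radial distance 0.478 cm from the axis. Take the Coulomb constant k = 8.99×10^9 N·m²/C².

|E| = 2.78×10^5 V/m

Take a coaxial cylindrical Gaussian surface of radius r = 0.478 cm and length L (r < R).
Charge inside radius r per length L is ρ·πr²·L, so λ_enc = ρπr² = 7.393×10^-8 C/m.
Applying ∮E·dA = Q_enc/ε₀ with the end caps contributing no flux:
E = 2k|λ_enc|/r = 2(8.99×10^9)(7.393e-8)/(0.00478) = 2.78e5 N/C.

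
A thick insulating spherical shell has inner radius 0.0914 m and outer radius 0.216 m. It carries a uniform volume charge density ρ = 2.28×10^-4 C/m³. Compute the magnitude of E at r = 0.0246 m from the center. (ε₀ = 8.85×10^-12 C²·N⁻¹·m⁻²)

Take a concentric spherical Gaussian surface of radius r = 0.0246 m (r < 0.0914 m, inside the empty cavity).
No charge is enclosed, so by Gauss's law E·4πr² = 0 ⇒ E = 0.

E = 0 (no enclosed charge)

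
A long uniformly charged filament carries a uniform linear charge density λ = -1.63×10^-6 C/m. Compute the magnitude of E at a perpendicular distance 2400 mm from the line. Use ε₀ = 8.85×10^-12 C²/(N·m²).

E = 1.22×10^4 N/C

By cylindrical symmetry E is radial; use a coaxial Gaussian cylinder of radius 2400 mm and length L.
Q_enc = λL, so λ_enc = -1.63×10^-6 C/m.
Gauss's law: E·2πrL = λ_enc L/ε₀.
E = |λ_enc|/(2πε₀r) = (1.63e-6)/(2π·8.85×10^-12·2.4) = 1.22e4 N/C.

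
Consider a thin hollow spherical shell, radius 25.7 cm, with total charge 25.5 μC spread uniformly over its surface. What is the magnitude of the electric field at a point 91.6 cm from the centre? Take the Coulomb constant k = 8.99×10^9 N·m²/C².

2.73×10^5 V/m

Symmetry ⇒ E = E(r) r̂. Gaussian sphere of radius r = 91.6 cm (r > 25.7 cm).
The entire shell is enclosed: Q_enc = 2.55×10^-5 C.
Applying ∮E·dA = Q_enc/ε₀ with Φ = E(4πr²):
E = k|Q_enc|/r² = (8.99×10^9)(2.55×10^-5)/(0.916)² = 2.73×10^5 N/C.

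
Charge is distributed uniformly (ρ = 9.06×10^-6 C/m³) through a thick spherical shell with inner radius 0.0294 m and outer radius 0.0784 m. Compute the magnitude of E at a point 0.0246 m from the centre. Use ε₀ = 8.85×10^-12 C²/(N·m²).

Symmetry ⇒ E = E(r) r̂. Gaussian sphere of radius r = 0.0246 m (r < 0.0294 m, inside the empty cavity).
No charge is enclosed, so by Gauss's law E·4πr² = 0 ⇒ E = 0.

|E| = 0 N/C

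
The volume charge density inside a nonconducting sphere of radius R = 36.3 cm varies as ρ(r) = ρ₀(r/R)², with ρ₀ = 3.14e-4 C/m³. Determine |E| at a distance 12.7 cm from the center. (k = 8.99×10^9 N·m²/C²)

Symmetry ⇒ E = E(r) r̂. Gaussian sphere of radius r = 12.7 cm (r < R).
Integrate the density: Q_enc = 4π ∫₀^r ρ₀(r'/R)^2 r'² dr' = 4πρ₀ r^5/(5·R²) = 1.979e-7 C.
Since E is radial and uniform over the Gaussian sphere, Φ = E·4πr² = Q_enc/ε₀.
E = k|Q_enc|/r² = (8.99×10^9)(1.979×10^-7)/(0.127)² = 1.10e5 N/C.

|E| ≈ 1.10×10^5 N/C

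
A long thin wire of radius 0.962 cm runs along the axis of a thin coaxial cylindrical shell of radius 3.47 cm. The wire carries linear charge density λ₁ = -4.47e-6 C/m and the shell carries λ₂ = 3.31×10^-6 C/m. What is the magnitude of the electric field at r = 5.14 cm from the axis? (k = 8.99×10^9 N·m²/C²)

|E| ≈ 4.06×10^5 N/C

Take a coaxial cylindrical Gaussian surface of radius r = 5.14 cm and length L (r > 3.47 cm, enclosing both).
λ_enc = λ₁ + λ₂ = (-4.47×10^-6) + (3.31×10^-6) = -1.16×10^-6 C/m.
Applying ∮E·dA = Q_enc/ε₀ with the end caps contributing no flux:
E = 2k|λ_enc|/r = 2(8.99×10^9)(1.16e-6)/(0.0514) = 4.06e5 N/C.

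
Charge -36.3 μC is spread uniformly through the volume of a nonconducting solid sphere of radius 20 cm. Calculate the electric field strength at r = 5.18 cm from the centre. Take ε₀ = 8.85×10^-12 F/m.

By spherical symmetry E is radial; choose a Gaussian sphere of radius r = 5.18 cm (r < R).
For a uniform sphere the enclosed fraction is (r/R)³, so Q_enc = (-36.3 μC)(0.0518/0.2)³ = -6.307e-7 C.
By Gauss's law, ∮E·dA = E·4πr² = Q_enc/ε₀.
E = |Q_enc|/(4πε₀r²) = (6.307×10^-7)/(4π·8.85×10^-12·(0.0518)²) = 2.11×10^6 N/C.

|E| = 2.11e6 V/m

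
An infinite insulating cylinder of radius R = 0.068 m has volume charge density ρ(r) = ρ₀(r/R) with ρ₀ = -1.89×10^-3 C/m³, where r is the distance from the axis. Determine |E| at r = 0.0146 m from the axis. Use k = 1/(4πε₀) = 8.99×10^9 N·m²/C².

Choose a coaxial cylinder of radius r = 0.0146 m (arbitrary length L) as the Gaussian surface (r < R).
λ_enc = ∫₀^r ρ(r')·2πr' dr' = (2πρ₀/R)·r^3/3 = -1.812×10^-7 C/m.
Gauss's law: E·2πrL = λ_enc L/ε₀.
E = 2k|λ_enc|/r = 2(8.99×10^9)(1.812e-7)/(0.0146) = 2.23×10^5 N/C.

E = 2.23×10^5 N/C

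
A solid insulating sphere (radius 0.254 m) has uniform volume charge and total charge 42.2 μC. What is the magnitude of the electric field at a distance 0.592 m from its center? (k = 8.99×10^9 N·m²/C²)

By spherical symmetry E is radial; choose a Gaussian sphere of radius r = 0.592 m (r > R, so the entire charge is enclosed).
Q_enc = 42.2 μC = 4.22×10^-5 C.
Applying ∮E·dA = Q_enc/ε₀ with Φ = E(4πr²):
E = k|Q_enc|/r² = (8.99×10^9)(4.22×10^-5)/(0.592)² = 1.08e6 N/C.

1.08e6 V/m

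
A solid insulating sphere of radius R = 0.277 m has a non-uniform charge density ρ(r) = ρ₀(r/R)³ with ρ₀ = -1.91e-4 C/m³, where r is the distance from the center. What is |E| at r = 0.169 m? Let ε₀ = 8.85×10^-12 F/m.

1.38×10^5 N/C

Use a concentric Gaussian sphere at r = 0.169 m (r < R).
Q_enc = ∫₀^r ρ(r')·4πr'² dr' = (4πρ₀/R³) ∫₀^r r'^5 dr' = 4πρ₀ r^6/(6·R³) = -4.385e-7 C.
Applying ∮E·dA = Q_enc/ε₀ with Φ = E(4πr²):
E = |Q_enc|/(4πε₀r²) = (4.385e-7)/(4π·8.85×10^-12·(0.169)²) = 1.38×10^5 N/C.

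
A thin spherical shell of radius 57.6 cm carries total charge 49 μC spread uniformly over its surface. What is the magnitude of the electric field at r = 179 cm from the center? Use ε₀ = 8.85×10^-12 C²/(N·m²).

E ≈ 1.38×10^5 V/m

By spherical symmetry E is radial; choose a Gaussian sphere of radius r = 179 cm (r > 57.6 cm).
The entire shell is enclosed: Q_enc = 4.90e-5 C.
Gauss's law: E·4πr² = Q_enc/ε₀.
E = |Q_enc|/(4πε₀r²) = (4.90×10^-5)/(4π·8.85×10^-12·(1.79)²) = 1.38×10^5 N/C.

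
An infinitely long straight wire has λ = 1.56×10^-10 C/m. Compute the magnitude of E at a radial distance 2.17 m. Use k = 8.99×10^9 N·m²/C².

By cylindrical symmetry E is radial; use a coaxial Gaussian cylinder of radius 2.17 m and length L.
Q_enc = λL, so λ_enc = 1.56×10^-10 C/m.
Gauss's law: E·2πrL = λ_enc L/ε₀.
E = 2k|λ_enc|/r = 2(8.99×10^9)(1.56×10^-10)/(2.17) = 1.29 N/C.

|E| = 1.29 N/C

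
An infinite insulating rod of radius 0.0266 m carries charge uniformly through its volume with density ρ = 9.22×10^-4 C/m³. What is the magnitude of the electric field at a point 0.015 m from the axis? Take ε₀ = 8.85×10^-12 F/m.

|E| ≈ 7.81×10^5 V/m

Choose a coaxial cylinder of radius r = 0.015 m (arbitrary length L) as the Gaussian surface (r < R).
Charge inside radius r per length L is ρ·πr²·L, so λ_enc = ρπr² = 6.517e-7 C/m.
Since E is radial and uniform over the curved surface, Φ = E·2πrL = Q_enc/ε₀ = λ_enc L/ε₀.
E = |λ_enc|/(2πε₀r) = (6.517e-7)/(2π·8.85×10^-12·0.015) = 7.81×10^5 N/C.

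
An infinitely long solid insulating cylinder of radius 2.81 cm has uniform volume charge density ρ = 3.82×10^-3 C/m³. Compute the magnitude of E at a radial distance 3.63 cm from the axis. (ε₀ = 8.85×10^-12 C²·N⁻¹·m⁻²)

Coaxial Gaussian cylinder, radius r = 3.63 cm, length L (r > 2.81 cm, full cross-section enclosed).
λ_enc = ρ·πR² = (3.82×10^-3)π(0.0281)² = 9.476e-6 C/m.
By Gauss's law (flux through the curved wall only), E·2πrL = λ_enc L/ε₀.
E = |λ_enc|/(2πε₀r) = (9.476×10^-6)/(2π·8.85×10^-12·0.0363) = 4.69e6 N/C.

E ≈ 4.69e6 N/C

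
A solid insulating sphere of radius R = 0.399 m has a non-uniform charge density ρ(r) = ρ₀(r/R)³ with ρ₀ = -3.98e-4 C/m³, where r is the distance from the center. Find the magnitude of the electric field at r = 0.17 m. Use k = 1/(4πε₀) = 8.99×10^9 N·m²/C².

Use a concentric Gaussian sphere at r = 0.17 m (r < R).
Integrate the density: Q_enc = 4π ∫₀^r ρ₀(r'/R)^3 r'² dr' = 4πρ₀ r^6/(6·R³) = -3.167×10^-7 C.
Since E is radial and uniform over the Gaussian sphere, Φ = E·4πr² = Q_enc/ε₀.
E = k|Q_enc|/r² = (8.99×10^9)(3.167×10^-7)/(0.17)² = 9.85e4 N/C.

E ≈ 9.85×10^4 V/m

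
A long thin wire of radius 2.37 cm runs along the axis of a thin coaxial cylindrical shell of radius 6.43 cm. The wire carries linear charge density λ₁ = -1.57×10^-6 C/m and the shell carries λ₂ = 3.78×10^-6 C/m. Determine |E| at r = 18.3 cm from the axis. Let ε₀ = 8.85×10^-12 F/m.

By cylindrical symmetry E is radial; use a coaxial Gaussian cylinder of radius 18.3 cm and length L (r > 6.43 cm, enclosing both).
λ_enc = λ₁ + λ₂ = (-1.57e-6) + (3.78e-6) = 2.21×10^-6 C/m.
By Gauss's law (flux through the curved wall only), E·2πrL = λ_enc L/ε₀.
E = |λ_enc|/(2πε₀r) = (2.21×10^-6)/(2π·8.85×10^-12·0.183) = 2.17×10^5 N/C.

E = 2.17e5 V/m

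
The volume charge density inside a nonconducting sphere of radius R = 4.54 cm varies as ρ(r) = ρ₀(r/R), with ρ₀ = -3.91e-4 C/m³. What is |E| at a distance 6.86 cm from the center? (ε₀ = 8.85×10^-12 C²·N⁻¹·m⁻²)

Use a concentric Gaussian sphere at r = 6.86 cm (r > R, all charge enclosed).
Q_enc = 4π ∫₀^R ρ₀(r'/R)^1 r'² dr' = 4πρ₀R³/4 = -1.149×10^-7 C.
By Gauss's law, ∮E·dA = E·4πr² = Q_enc/ε₀.
E = |Q_enc|/(4πε₀r²) = (1.149×10^-7)/(4π·8.85×10^-12·(0.0686)²) = 2.20e5 N/C.

E = 2.20×10^5 V/m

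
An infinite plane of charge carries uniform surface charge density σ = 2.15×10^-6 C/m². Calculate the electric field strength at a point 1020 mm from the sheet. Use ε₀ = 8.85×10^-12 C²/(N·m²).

E = 1.21×10^5 V/m

The symmetry is planar: E is normal to the sheet and the same magnitude on both sides. Take a pillbox straddling the sheet with end-cap area A.
Flux Φ = 2EA and Q_enc = σA, so 2EA = σA/ε₀ ⇒ E = |σ|/(2ε₀), independent of distance.
E = |σ|/(2ε₀) = (2.15e-6)/(2·8.85×10^-12) = 1.21×10^5 N/C.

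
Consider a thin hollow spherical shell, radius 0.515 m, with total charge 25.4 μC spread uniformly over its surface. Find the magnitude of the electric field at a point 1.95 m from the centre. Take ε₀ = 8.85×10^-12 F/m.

Symmetry ⇒ E = E(r) r̂. Gaussian sphere of radius r = 1.95 m (r > 0.515 m).
The entire shell is enclosed: Q_enc = 2.54×10^-5 C.
Applying ∮E·dA = Q_enc/ε₀ with Φ = E(4πr²):
E = |Q_enc|/(4πε₀r²) = (2.54e-5)/(4π·8.85×10^-12·(1.95)²) = 6.01×10^4 N/C.

|E| ≈ 6.01×10^4 N/C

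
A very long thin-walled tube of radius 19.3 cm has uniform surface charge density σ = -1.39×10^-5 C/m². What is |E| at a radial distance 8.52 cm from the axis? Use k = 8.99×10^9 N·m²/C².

By cylindrical symmetry E is radial; use a coaxial Gaussian cylinder of radius 8.52 cm and length L (r < 19.3 cm, inside the shell).
All the surface charge lies outside this cylinder: Q_enc = 0, hence E = 0.

E = 0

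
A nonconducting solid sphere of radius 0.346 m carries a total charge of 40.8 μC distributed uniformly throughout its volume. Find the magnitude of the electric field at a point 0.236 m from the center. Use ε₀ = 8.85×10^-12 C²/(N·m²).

Take a concentric spherical Gaussian surface of radius r = 0.236 m (r < R).
For a uniform sphere the enclosed fraction is (r/R)³, so Q_enc = (40.8 μC)(0.236/0.346)³ = 1.295×10^-5 C.
Gauss's law: E·4πr² = Q_enc/ε₀.
E = |Q_enc|/(4πε₀r²) = (1.295×10^-5)/(4π·8.85×10^-12·(0.236)²) = 2.09×10^6 N/C.

E = 2.09×10^6 V/m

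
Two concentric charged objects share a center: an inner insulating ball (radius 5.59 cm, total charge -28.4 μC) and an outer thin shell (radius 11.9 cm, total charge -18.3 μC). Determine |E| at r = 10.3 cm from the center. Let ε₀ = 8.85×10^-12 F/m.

E = 2.41e7 N/C

Take a concentric spherical Gaussian surface of radius r = 10.3 cm (between the bodies, 5.59 cm < r < 11.9 cm).
Only the inner charge is enclosed; the outer shell contributes nothing inside itself. Q_enc = -28.4 μC = -2.84×10^-5 C.
Gauss's law: E·4πr² = Q_enc/ε₀.
E = |Q_enc|/(4πε₀r²) = (2.84e-5)/(4π·8.85×10^-12·(0.103)²) = 2.41×10^7 N/C.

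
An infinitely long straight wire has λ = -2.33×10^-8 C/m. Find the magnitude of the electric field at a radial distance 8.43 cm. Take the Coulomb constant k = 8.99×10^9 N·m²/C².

Choose a coaxial cylinder of radius r = 8.43 cm (arbitrary length L) as the Gaussian surface.
Q_enc = λL, so λ_enc = -2.33e-8 C/m.
By Gauss's law (flux through the curved wall only), E·2πrL = λ_enc L/ε₀.
E = 2k|λ_enc|/r = 2(8.99×10^9)(2.33×10^-8)/(0.0843) = 4.97×10^3 N/C.

4.97e3 V/m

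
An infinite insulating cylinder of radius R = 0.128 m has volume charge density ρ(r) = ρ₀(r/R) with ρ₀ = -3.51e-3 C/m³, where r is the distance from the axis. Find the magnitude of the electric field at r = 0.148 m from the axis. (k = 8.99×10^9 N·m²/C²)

|E| = 1.46×10^7 N/C

Choose a coaxial cylinder of radius r = 0.148 m (arbitrary length L) as the Gaussian surface (r > R, full charge per length enclosed).
λ_enc = 2π ∫₀^R ρ₀(r'/R)^1 r' dr' = 2πρ₀R²/3 = -1.204×10^-4 C/m.
Gauss's law: E·2πrL = λ_enc L/ε₀.
E = 2k|λ_enc|/r = 2(8.99×10^9)(1.204×10^-4)/(0.148) = 1.46×10^7 N/C.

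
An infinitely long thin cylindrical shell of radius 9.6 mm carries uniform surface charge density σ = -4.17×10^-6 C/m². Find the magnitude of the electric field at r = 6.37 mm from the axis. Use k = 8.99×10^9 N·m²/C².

E = 0

Choose a coaxial cylinder of radius r = 6.37 mm (arbitrary length L) as the Gaussian surface (r < 9.6 mm, inside the shell).
No charge is enclosed, so Gauss's law gives E·2πrL = 0 ⇒ E = 0.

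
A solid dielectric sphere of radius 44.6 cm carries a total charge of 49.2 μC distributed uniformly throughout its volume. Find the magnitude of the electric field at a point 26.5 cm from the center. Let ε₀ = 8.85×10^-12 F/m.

Symmetry ⇒ E = E(r) r̂. Gaussian sphere of radius r = 26.5 cm (r < R).
For a uniform sphere the enclosed fraction is (r/R)³, so Q_enc = (49.2 μC)(0.265/0.446)³ = 1.032×10^-5 C.
Gauss's law: E·4πr² = Q_enc/ε₀.
E = |Q_enc|/(4πε₀r²) = (1.032×10^-5)/(4π·8.85×10^-12·(0.265)²) = 1.32e6 N/C.

1.32×10^6 V/m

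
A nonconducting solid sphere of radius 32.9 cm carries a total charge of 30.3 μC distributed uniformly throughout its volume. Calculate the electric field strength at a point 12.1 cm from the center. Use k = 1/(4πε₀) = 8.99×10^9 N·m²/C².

Symmetry ⇒ E = E(r) r̂. Gaussian sphere of radius r = 12.1 cm (r < R).
Only the charge within r is enclosed: Q_enc = Q·(r/R)³ = (30.3 μC)·(12.1 cm/32.9 cm)³ = 1.507e-6 C.
Since E is radial and uniform over the Gaussian sphere, Φ = E·4πr² = Q_enc/ε₀.
E = k|Q_enc|/r² = (8.99×10^9)(1.507e-6)/(0.121)² = 9.26×10^5 N/C.

E = 9.26×10^5 N/C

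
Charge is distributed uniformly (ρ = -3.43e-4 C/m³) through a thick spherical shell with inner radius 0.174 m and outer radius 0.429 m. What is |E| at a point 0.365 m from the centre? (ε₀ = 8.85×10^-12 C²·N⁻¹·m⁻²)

|E| = 4.20×10^6 N/C

Symmetry ⇒ E = E(r) r̂. Gaussian sphere of radius r = 0.365 m (within the shell material, 0.174 m < r < 0.429 m).
Only the shell between 0.174 m and r is enclosed: Q_enc = ρ·(4π/3)(r³ − a³) = (-3.43×10^-4)·(4π/3)·((0.365)³ − (0.174)³) = -6.23×10^-5 C.
Gauss's law: E·4πr² = Q_enc/ε₀.
E = |Q_enc|/(4πε₀r²) = (6.23×10^-5)/(4π·8.85×10^-12·(0.365)²) = 4.20×10^6 N/C.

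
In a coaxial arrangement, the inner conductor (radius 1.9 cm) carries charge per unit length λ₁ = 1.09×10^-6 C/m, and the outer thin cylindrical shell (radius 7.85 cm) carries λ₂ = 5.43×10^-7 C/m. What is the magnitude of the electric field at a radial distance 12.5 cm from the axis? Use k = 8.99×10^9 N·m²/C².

Coaxial Gaussian cylinder, radius r = 12.5 cm, length L (r > 7.85 cm, enclosing both).
λ_enc = λ₁ + λ₂ = (1.09e-6) + (5.43×10^-7) = 1.633×10^-6 C/m.
Gauss's law: E·2πrL = λ_enc L/ε₀.
E = 2k|λ_enc|/r = 2(8.99×10^9)(1.633e-6)/(0.125) = 2.35×10^5 N/C.

2.35×10^5 V/m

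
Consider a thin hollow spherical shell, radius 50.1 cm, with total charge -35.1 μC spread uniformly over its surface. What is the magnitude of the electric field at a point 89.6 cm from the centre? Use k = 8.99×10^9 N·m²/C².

E = 3.93e5 N/C

Symmetry ⇒ E = E(r) r̂. Gaussian sphere of radius r = 89.6 cm (r > 50.1 cm).
The entire shell is enclosed: Q_enc = -3.51×10^-5 C.
Gauss's law: E·4πr² = Q_enc/ε₀.
E = k|Q_enc|/r² = (8.99×10^9)(3.51e-5)/(0.896)² = 3.93×10^5 N/C.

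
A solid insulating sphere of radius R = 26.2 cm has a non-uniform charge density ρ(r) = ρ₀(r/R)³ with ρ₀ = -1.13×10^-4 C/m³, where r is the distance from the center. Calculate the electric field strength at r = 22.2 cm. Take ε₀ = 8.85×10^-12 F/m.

|E| = 2.87×10^5 N/C

Symmetry ⇒ E = E(r) r̂. Gaussian sphere of radius r = 22.2 cm (r < R).
Q_enc = ∫₀^r ρ(r')·4πr'² dr' = (4πρ₀/R³) ∫₀^r r'^5 dr' = 4πρ₀ r^6/(6·R³) = -1.575e-6 C.
Applying ∮E·dA = Q_enc/ε₀ with Φ = E(4πr²):
E = |Q_enc|/(4πε₀r²) = (1.575×10^-6)/(4π·8.85×10^-12·(0.222)²) = 2.87×10^5 N/C.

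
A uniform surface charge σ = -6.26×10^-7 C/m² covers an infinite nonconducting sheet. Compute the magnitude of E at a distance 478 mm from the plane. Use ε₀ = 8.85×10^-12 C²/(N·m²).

Choose a cylindrical pillbox piercing the sheet, end faces (area A) parallel to it.
Only the two end caps contribute flux: Φ = 2EA. With Q_enc = σA, Gauss's law gives E = |σ|/(2ε₀).
E = |σ|/(2ε₀) = (6.26×10^-7)/(2·8.85×10^-12) = 3.54×10^4 N/C.

E = 3.54×10^4 N/C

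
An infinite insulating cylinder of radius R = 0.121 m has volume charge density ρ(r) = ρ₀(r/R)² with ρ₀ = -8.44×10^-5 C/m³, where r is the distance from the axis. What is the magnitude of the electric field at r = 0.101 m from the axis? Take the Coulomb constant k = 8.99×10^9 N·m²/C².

Choose a coaxial cylinder of radius r = 0.101 m (arbitrary length L) as the Gaussian surface (r < R).
λ_enc = ∫₀^r ρ(r')·2πr' dr' = (2πρ₀/R²)·r^4/4 = -9.423e-7 C/m.
Applying ∮E·dA = Q_enc/ε₀ with the end caps contributing no flux:
E = 2k|λ_enc|/r = 2(8.99×10^9)(9.423×10^-7)/(0.101) = 1.68×10^5 N/C.

1.68e5 N/C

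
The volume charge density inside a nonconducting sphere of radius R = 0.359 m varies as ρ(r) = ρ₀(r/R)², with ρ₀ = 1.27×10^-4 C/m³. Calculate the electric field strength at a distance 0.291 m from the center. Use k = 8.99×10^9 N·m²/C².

By spherical symmetry E is radial; choose a Gaussian sphere of radius r = 0.291 m (r < R).
Q_enc = ∫₀^r ρ(r')·4πr'² dr' = (4πρ₀/R²) ∫₀^r r'^4 dr' = 4πρ₀ r^5/(5·R²) = 5.168×10^-6 C.
Since E is radial and uniform over the Gaussian sphere, Φ = E·4πr² = Q_enc/ε₀.
E = k|Q_enc|/r² = (8.99×10^9)(5.168×10^-6)/(0.291)² = 5.49e5 N/C.

5.49e5 N/C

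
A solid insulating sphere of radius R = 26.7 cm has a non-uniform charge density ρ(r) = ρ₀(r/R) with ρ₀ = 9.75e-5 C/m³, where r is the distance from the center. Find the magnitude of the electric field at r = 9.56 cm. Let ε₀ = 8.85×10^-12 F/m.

|E| = 9.43e4 N/C

Symmetry ⇒ E = E(r) r̂. Gaussian sphere of radius r = 9.56 cm (r < R).
Q_enc = ∫₀^r ρ(r')·4πr'² dr' = (4πρ₀/R) ∫₀^r r'^3 dr' = 4πρ₀ r^4/(4·R) = 9.582×10^-8 C.
Gauss's law: E·4πr² = Q_enc/ε₀.
E = |Q_enc|/(4πε₀r²) = (9.582×10^-8)/(4π·8.85×10^-12·(0.0956)²) = 9.43e4 N/C.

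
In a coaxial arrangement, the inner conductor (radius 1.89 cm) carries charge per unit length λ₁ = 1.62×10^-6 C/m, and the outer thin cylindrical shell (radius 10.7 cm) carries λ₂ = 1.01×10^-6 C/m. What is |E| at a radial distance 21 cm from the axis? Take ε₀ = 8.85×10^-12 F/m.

|E| ≈ 2.25×10^5 N/C

Coaxial Gaussian cylinder, radius r = 21 cm, length L (r > 10.7 cm, enclosing both).
λ_enc = λ₁ + λ₂ = (1.62e-6) + (1.01×10^-6) = 2.63×10^-6 C/m.
Gauss's law: E·2πrL = λ_enc L/ε₀.
E = |λ_enc|/(2πε₀r) = (2.63×10^-6)/(2π·8.85×10^-12·0.21) = 2.25e5 N/C.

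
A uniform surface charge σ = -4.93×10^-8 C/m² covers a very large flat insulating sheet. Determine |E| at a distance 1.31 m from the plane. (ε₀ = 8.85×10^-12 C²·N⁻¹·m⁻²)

Choose a cylindrical pillbox piercing the sheet, end faces (area A) parallel to it.
Flux Φ = 2EA and Q_enc = σA, so 2EA = σA/ε₀ ⇒ E = |σ|/(2ε₀), independent of distance.
E = |σ|/(2ε₀) = (4.93×10^-8)/(2·8.85×10^-12) = 2.79e3 N/C.

2.79×10^3 V/m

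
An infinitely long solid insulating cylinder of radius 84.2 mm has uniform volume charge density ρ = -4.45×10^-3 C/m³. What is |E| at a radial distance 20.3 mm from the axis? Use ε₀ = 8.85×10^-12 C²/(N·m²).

By cylindrical symmetry E is radial; use a coaxial Gaussian cylinder of radius 20.3 mm and length L (r < R).
Charge inside radius r per length L is ρ·πr²·L, so λ_enc = ρπr² = -5.761e-6 C/m.
Gauss's law: E·2πrL = λ_enc L/ε₀.
E = |λ_enc|/(2πε₀r) = (5.761×10^-6)/(2π·8.85×10^-12·0.0203) = 5.10×10^6 N/C.

5.10e6 N/C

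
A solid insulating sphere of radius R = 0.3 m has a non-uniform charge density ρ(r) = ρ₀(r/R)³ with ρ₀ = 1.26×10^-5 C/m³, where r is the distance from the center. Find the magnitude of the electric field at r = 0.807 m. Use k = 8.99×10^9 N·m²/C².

Use a concentric Gaussian sphere at r = 0.807 m (r > R, all charge enclosed).
Q_enc = 4π ∫₀^R ρ₀(r'/R)^3 r'² dr' = 4πρ₀R³/6 = 7.125×10^-7 C.
Since E is radial and uniform over the Gaussian sphere, Φ = E·4πr² = Q_enc/ε₀.
E = k|Q_enc|/r² = (8.99×10^9)(7.125×10^-7)/(0.807)² = 9.84×10^3 N/C.

9.84×10^3 V/m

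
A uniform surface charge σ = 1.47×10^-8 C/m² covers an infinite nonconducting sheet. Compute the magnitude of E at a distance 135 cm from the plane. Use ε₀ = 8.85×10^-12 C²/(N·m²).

831 N/C

The symmetry is planar: E is normal to the sheet and the same magnitude on both sides. Take a pillbox straddling the sheet with end-cap area A.
Flux Φ = 2EA and Q_enc = σA, so 2EA = σA/ε₀ ⇒ E = |σ|/(2ε₀), independent of distance.
E = |σ|/(2ε₀) = (1.47×10^-8)/(2·8.85×10^-12) = 831 N/C.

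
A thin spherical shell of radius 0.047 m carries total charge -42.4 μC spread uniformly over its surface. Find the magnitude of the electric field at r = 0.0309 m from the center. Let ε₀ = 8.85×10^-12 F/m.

|E| = 0 N/C

Use a concentric Gaussian sphere at r = 0.0309 m (inside the shell, r < 0.047 m).
All the charge is outside the Gaussian surface: Q_enc = 0, hence E = 0 everywhere inside the shell.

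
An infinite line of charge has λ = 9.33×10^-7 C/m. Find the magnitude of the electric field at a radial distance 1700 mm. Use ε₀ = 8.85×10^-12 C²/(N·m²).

Choose a coaxial cylinder of radius r = 1700 mm (arbitrary length L) as the Gaussian surface.
Q_enc = λL, so λ_enc = 9.33×10^-7 C/m.
Gauss's law: E·2πrL = λ_enc L/ε₀.
E = |λ_enc|/(2πε₀r) = (9.33e-7)/(2π·8.85×10^-12·1.7) = 9.87×10^3 N/C.

|E| ≈ 9.87×10^3 V/m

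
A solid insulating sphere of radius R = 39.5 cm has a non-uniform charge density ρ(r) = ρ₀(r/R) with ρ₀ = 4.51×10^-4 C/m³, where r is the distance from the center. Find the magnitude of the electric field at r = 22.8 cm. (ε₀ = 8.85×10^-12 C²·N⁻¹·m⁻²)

|E| = 1.68×10^6 N/C

By spherical symmetry E is radial; choose a Gaussian sphere of radius r = 22.8 cm (r < R).
Q_enc = ∫₀^r ρ(r')·4πr'² dr' = (4πρ₀/R) ∫₀^r r'^3 dr' = 4πρ₀ r^4/(4·R) = 9.693×10^-6 C.
By Gauss's law, ∮E·dA = E·4πr² = Q_enc/ε₀.
E = |Q_enc|/(4πε₀r²) = (9.693×10^-6)/(4π·8.85×10^-12·(0.228)²) = 1.68×10^6 N/C.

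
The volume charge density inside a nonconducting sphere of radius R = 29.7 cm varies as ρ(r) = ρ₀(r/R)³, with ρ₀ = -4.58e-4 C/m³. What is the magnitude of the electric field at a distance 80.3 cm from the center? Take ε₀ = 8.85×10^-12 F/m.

Symmetry ⇒ E = E(r) r̂. Gaussian sphere of radius r = 80.3 cm (r > R, all charge enclosed).
Q_enc = 4π ∫₀^R ρ₀(r'/R)^3 r'² dr' = 4πρ₀R³/6 = -2.513×10^-5 C.
Applying ∮E·dA = Q_enc/ε₀ with Φ = E(4πr²):
E = |Q_enc|/(4πε₀r²) = (2.513×10^-5)/(4π·8.85×10^-12·(0.803)²) = 3.50e5 N/C.

|E| = 3.50e5 N/C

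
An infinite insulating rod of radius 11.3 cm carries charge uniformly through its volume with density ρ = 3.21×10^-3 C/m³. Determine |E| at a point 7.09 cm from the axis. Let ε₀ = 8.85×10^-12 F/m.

Take a coaxial cylindrical Gaussian surface of radius r = 7.09 cm and length L (r < R).
Enclosed charge per unit length: λ_enc = ρ·πr² = (3.21e-3)π(0.0709)² = 5.069×10^-5 C/m.
Gauss's law: E·2πrL = λ_enc L/ε₀.
E = |λ_enc|/(2πε₀r) = (5.069×10^-5)/(2π·8.85×10^-12·0.0709) = 1.29e7 N/C.

|E| = 1.29×10^7 N/C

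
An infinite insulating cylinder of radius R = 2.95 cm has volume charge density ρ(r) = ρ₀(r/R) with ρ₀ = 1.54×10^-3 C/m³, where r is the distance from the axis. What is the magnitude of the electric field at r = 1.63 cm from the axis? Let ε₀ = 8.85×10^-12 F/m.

E ≈ 5.22×10^5 V/m

Take a coaxial cylindrical Gaussian surface of radius r = 1.63 cm and length L (r < R).
λ_enc = ∫₀^r ρ(r')·2πr' dr' = (2πρ₀/R)·r^3/3 = 4.735×10^-7 C/m.
Since E is radial and uniform over the curved surface, Φ = E·2πrL = Q_enc/ε₀ = λ_enc L/ε₀.
E = |λ_enc|/(2πε₀r) = (4.735×10^-7)/(2π·8.85×10^-12·0.0163) = 5.22×10^5 N/C.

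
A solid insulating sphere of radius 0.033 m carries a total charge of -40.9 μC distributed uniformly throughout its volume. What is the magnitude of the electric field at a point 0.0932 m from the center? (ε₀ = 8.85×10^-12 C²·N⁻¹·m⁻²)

Take a concentric spherical Gaussian surface of radius r = 0.0932 m (r > R, so the entire charge is enclosed).
Q_enc = -40.9 μC = -4.09×10^-5 C.
Gauss's law: E·4πr² = Q_enc/ε₀.
E = |Q_enc|/(4πε₀r²) = (4.09×10^-5)/(4π·8.85×10^-12·(0.0932)²) = 4.23×10^7 N/C.

E = 4.23×10^7 N/C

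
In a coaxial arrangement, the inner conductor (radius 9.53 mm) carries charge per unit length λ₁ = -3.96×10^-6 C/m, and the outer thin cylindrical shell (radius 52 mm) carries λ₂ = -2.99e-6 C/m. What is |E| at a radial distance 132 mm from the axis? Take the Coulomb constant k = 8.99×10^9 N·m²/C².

E ≈ 9.47×10^5 V/m

Take a coaxial cylindrical Gaussian surface of radius r = 132 mm and length L (r > 52 mm, enclosing both).
λ_enc = λ₁ + λ₂ = (-3.96e-6) + (-2.99e-6) = -6.95×10^-6 C/m.
Since E is radial and uniform over the curved surface, Φ = E·2πrL = Q_enc/ε₀ = λ_enc L/ε₀.
E = 2k|λ_enc|/r = 2(8.99×10^9)(6.95×10^-6)/(0.132) = 9.47e5 N/C.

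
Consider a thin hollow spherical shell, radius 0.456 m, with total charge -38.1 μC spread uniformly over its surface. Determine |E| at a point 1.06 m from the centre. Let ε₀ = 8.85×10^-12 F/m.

|E| ≈ 3.05×10^5 N/C

Symmetry ⇒ E = E(r) r̂. Gaussian sphere of radius r = 1.06 m (r > 0.456 m).
The entire shell is enclosed: Q_enc = -3.81e-5 C.
Gauss's law: E·4πr² = Q_enc/ε₀.
E = |Q_enc|/(4πε₀r²) = (3.81e-5)/(4π·8.85×10^-12·(1.06)²) = 3.05×10^5 N/C.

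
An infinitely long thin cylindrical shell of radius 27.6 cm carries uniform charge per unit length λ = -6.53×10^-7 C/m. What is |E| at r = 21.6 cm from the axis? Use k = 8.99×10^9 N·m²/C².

|E| = 0 V/m

Choose a coaxial cylinder of radius r = 21.6 cm (arbitrary length L) as the Gaussian surface (r < 27.6 cm, inside the shell).
All the surface charge lies outside this cylinder: Q_enc = 0, hence E = 0.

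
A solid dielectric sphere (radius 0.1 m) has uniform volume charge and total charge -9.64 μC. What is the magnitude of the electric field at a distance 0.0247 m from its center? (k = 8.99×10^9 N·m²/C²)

By spherical symmetry E is radial; choose a Gaussian sphere of radius r = 0.0247 m (r < R).
Only the charge within r is enclosed: Q_enc = Q·(r/R)³ = (-9.64 μC)·(0.0247 m/0.1 m)³ = -1.453e-7 C.
Gauss's law: E·4πr² = Q_enc/ε₀.
E = k|Q_enc|/r² = (8.99×10^9)(1.453e-7)/(0.0247)² = 2.14×10^6 N/C.

2.14e6 V/m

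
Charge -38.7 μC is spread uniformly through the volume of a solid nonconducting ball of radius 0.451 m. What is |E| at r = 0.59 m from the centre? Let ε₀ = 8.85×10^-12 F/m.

E = 1.00×10^6 V/m

Use a concentric Gaussian sphere at r = 0.59 m (r > R, so the entire charge is enclosed).
Q_enc = -38.7 μC = -3.87×10^-5 C.
Applying ∮E·dA = Q_enc/ε₀ with Φ = E(4πr²):
E = |Q_enc|/(4πε₀r²) = (3.87e-5)/(4π·8.85×10^-12·(0.59)²) = 1.00e6 N/C.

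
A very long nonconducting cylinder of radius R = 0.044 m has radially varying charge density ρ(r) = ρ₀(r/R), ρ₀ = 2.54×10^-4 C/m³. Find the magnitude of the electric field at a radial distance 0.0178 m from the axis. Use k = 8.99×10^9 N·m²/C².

Coaxial Gaussian cylinder, radius r = 0.0178 m, length L (r < R).
λ_enc = ∫₀^r ρ(r')·2πr' dr' = (2πρ₀/R)·r^3/3 = 6.819e-8 C/m.
Since E is radial and uniform over the curved surface, Φ = E·2πrL = Q_enc/ε₀ = λ_enc L/ε₀.
E = 2k|λ_enc|/r = 2(8.99×10^9)(6.819e-8)/(0.0178) = 6.89×10^4 N/C.

6.89×10^4 N/C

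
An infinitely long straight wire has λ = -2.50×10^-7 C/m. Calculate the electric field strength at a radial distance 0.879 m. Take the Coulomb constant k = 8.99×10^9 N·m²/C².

Choose a coaxial cylinder of radius r = 0.879 m (arbitrary length L) as the Gaussian surface.
Q_enc = λL, so λ_enc = -2.50×10^-7 C/m.
By Gauss's law (flux through the curved wall only), E·2πrL = λ_enc L/ε₀.
E = 2k|λ_enc|/r = 2(8.99×10^9)(2.50×10^-7)/(0.879) = 5.11×10^3 N/C.

|E| = 5.11×10^3 V/m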